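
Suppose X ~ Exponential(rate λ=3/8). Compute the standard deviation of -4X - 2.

For X ~ Exponential(rate λ=3/8):
Var(X) = \frac{64}{9}
SD(X) = √(Var(X)) = √(\frac{64}{9}) = \frac{8}{3}
SD(-4X - 2) = |-4| × SD(X) = 4 × \frac{8}{3} = \frac{32}{3}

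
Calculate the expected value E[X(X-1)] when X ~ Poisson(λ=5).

E[X(X-1)] = E[X² - X] = E[X²] - E[X]
E[X] = 5
E[X²] = Var(X) + (E[X])² = 5 + (5)² = 30
E[X(X-1)] = 30 - 5 = 25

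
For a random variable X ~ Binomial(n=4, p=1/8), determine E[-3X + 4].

For X ~ Binomial(n=4, p=1/8):
E[X] = \frac{1}{2}
E[-3X + 4] = -3 × E[X] + 4 = \frac{5}{2}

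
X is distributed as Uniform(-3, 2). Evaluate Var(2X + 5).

For X ~ Uniform(-3, 2):
Var(X) = \frac{25}{12}
Var(2X + 5) = (2)² × Var(X) = 4 × \frac{25}{12} = \frac{25}{3}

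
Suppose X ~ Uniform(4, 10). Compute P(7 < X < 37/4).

P(7 < X < 37/4) = ∫_{7}^{37/4} f(x) dx
where f(x) = \frac{1}{6}
= \frac{3}{8}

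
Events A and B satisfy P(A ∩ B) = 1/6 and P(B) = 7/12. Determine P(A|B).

P(A|B) = P(A ∩ B) / P(B)
= (1/6) / (7/12)
= 2/7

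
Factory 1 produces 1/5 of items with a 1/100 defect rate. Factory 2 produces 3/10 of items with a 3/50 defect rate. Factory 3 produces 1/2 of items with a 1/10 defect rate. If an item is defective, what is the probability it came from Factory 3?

Using Bayes' theorem:
P(F1) = 1/5, P(D|F1) = 1/100
P(F2) = 3/10, P(D|F2) = 3/50
P(F3) = 1/2, P(D|F3) = 1/10
P(D) = P(D|F1)P(F1) + P(D|F2)P(F2) + P(D|F3)P(F3)
     = \frac{7}{100}
P(F3|D) = P(D|F3)P(F3) / P(D)
= \frac{5}{7}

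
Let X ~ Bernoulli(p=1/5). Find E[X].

For X ~ Bernoulli(p=1/5), the expected value is:
E[X] = \frac{1}{5}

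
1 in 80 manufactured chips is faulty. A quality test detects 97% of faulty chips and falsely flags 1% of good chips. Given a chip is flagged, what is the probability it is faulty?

Let D = the rare event, + = positive/flagged.
P(D) = 1/80
P(+|D) = 97/100
P(+|D') = 1/100
P(+) = P(+|D)P(D) + P(+|D')P(D')
     = \frac{97}{100} × \frac{1}{80} + \frac{1}{100} × \frac{79}{80}
     = \frac{11}{500}
P(D|+) = P(+|D)P(D)/P(+) = \frac{97}{176}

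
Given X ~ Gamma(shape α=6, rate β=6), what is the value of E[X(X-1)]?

E[X(X-1)] = E[X² - X] = E[X²] - E[X]
E[X] = 1
E[X²] = Var(X) + (E[X])² = \frac{1}{6} + (1)² = \frac{7}{6}
E[X(X-1)] = \frac{7}{6} - 1 = \frac{1}{6}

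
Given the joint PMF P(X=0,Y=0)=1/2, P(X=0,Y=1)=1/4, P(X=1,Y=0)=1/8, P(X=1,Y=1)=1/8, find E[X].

First find marginal of X:
P(X=0) = 3/4
P(X=1) = 1/4
E[X] = 0 × 3/4 + 1 × 1/4 = 1/4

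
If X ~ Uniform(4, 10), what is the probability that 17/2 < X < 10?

P(17/2 < X < 10) = ∫_{17/2}^{10} f(x) dx
where f(x) = \frac{1}{6}
= \frac{1}{4}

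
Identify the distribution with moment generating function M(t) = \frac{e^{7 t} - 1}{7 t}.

The MGF M(t) = \frac{e^{7 t} - 1}{7 t} is the standard form for the Uniform distribution.
Comparing with the known MGF formula identifies: Uniform(0, 7)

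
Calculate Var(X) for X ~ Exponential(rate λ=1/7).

For X ~ Exponential(rate λ=1/7):
Var(X) = 49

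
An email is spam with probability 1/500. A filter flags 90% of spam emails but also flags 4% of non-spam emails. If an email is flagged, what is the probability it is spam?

Let D = the rare event, + = positive/flagged.
P(D) = 1/500
P(+|D) = 90/100 = 9/10
P(+|D') = 4/100 = 1/25
P(+) = P(+|D)P(D) + P(+|D')P(D')
     = \frac{9}{10} × \frac{1}{500} + \frac{1}{25} × \frac{499}{500}
     = \frac{1043}{25000}
P(D|+) = P(+|D)P(D)/P(+) = \frac{45}{1043}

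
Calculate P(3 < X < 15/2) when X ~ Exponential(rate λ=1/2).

P(3 < X < 15/2) = ∫_{3}^{15/2} f(x) dx
where f(x) = \frac{e^{- \frac{x}{2}}}{2}
= - \frac{1}{e^{\frac{15}{4}}} + e^{- \frac{3}{2}}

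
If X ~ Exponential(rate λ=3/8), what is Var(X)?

For X ~ Exponential(rate λ=3/8):
Var(X) = \frac{64}{9}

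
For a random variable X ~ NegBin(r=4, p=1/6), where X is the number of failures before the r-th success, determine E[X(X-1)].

E[X(X-1)] = E[X² - X] = E[X²] - E[X]
E[X] = 20
E[X²] = Var(X) + (E[X])² = 120 + (20)² = 520
E[X(X-1)] = 520 - 20 = 500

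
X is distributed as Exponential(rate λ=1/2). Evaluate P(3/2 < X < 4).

P(3/2 < X < 4) = ∫_{3/2}^{4} f(x) dx
where f(x) = \frac{e^{- \frac{x}{2}}}{2}
= - \frac{1}{e^{2}} + e^{- \frac{3}{4}}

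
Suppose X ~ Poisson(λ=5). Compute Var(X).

For X ~ Poisson(λ=5):
Var(X) = 5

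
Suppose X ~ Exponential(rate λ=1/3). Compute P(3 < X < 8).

P(3 < X < 8) = ∫_{3}^{8} f(x) dx
where f(x) = \frac{e^{- \frac{x}{3}}}{3}
= - \frac{1}{e^{\frac{8}{3}}} + e^{-1}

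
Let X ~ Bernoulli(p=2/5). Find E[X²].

Using the identity E[X²] = Var(X) + (E[X])²:
E[X] = \frac{2}{5}
Var(X) = \frac{6}{25}
E[X²] = \frac{6}{25} + (\frac{2}{5})²
= \frac{2}{5}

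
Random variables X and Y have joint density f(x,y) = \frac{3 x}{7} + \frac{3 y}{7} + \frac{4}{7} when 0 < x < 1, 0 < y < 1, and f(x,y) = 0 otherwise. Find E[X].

E[X] = ∫_0^1 ∫_0^1 x × f(x,y) dy dx
= ∫_0^1 ∫_0^1 x × (\frac{3 x}{7} + \frac{3 y}{7} + \frac{4}{7}) dy dx
= \frac{15}{28}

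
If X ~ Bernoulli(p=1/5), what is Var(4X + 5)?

For X ~ Bernoulli(p=1/5):
Var(X) = \frac{4}{25}
Var(4X + 5) = (4)² × Var(X) = 16 × \frac{4}{25} = \frac{64}{25}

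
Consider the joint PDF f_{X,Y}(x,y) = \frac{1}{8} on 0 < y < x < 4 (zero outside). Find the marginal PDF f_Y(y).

f_Y(y) = ∫_y^4 \frac{1}{8} dx = \frac{1}{2} - \frac{y}{8}
for 0 < y < 4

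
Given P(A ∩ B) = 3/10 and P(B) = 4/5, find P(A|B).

P(A|B) = P(A ∩ B) / P(B)
= (3/10) / (4/5)
= 3/8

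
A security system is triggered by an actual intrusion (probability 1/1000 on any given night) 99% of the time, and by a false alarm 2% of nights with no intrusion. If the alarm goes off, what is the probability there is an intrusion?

Let D = the rare event, + = positive/flagged.
P(D) = 1/1000
P(+|D) = 99/100
P(+|D') = 2/100 = 1/50
P(+) = P(+|D)P(D) + P(+|D')P(D')
     = \frac{99}{100} × \frac{1}{1000} + \frac{1}{50} × \frac{999}{1000}
     = \frac{2097}{100000}
P(D|+) = P(+|D)P(D)/P(+) = \frac{11}{233}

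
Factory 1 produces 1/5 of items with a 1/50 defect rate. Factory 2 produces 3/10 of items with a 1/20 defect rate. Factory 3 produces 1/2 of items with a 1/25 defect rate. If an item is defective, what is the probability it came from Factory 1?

Using Bayes' theorem:
P(F1) = 1/5, P(D|F1) = 1/50
P(F2) = 3/10, P(D|F2) = 1/20
P(F3) = 1/2, P(D|F3) = 1/25
P(D) = P(D|F1)P(F1) + P(D|F2)P(F2) + P(D|F3)P(F3)
     = \frac{39}{1000}
P(F1|D) = P(D|F1)P(F1) / P(D)
= \frac{4}{39}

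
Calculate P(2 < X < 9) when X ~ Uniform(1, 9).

P(2 < X < 9) = ∫_{2}^{9} f(x) dx
where f(x) = \frac{1}{8}
= \frac{7}{8}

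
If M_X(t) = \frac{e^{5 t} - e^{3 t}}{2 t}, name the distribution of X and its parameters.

The MGF M(t) = \frac{e^{5 t} - e^{3 t}}{2 t} is the standard form for the Uniform distribution.
Comparing with the known MGF formula identifies: Uniform(3, 5)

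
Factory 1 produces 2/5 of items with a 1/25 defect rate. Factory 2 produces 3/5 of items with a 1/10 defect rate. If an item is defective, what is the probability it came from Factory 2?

Using Bayes' theorem:
P(F1) = 2/5, P(D|F1) = 1/25
P(F2) = 3/5, P(D|F2) = 1/10
P(D) = P(D|F1)P(F1) + P(D|F2)P(F2)
     = \frac{19}{250}
P(F2|D) = P(D|F2)P(F2) / P(D)
= \frac{15}{19}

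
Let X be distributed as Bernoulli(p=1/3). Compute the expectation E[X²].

Using the identity E[X²] = Var(X) + (E[X])²:
E[X] = \frac{1}{3}
Var(X) = \frac{2}{9}
E[X²] = \frac{2}{9} + (\frac{1}{3})²
= \frac{1}{3}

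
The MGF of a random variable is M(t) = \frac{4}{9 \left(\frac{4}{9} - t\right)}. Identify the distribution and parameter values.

The MGF M(t) = \frac{4}{9 \left(\frac{4}{9} - t\right)} is the standard form for the Exponential distribution.
Comparing with the known MGF formula identifies: Exponential(rate λ=4/9)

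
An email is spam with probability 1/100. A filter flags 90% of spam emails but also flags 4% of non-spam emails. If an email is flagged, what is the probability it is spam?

Let D = the rare event, + = positive/flagged.
P(D) = 1/100
P(+|D) = 90/100 = 9/10
P(+|D') = 4/100 = 1/25
P(+) = P(+|D)P(D) + P(+|D')P(D')
     = \frac{9}{10} × \frac{1}{100} + \frac{1}{25} × \frac{99}{100}
     = \frac{243}{5000}
P(D|+) = P(+|D)P(D)/P(+) = \frac{5}{27}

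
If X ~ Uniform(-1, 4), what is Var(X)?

For X ~ Uniform(-1, 4):
Var(X) = \frac{25}{12}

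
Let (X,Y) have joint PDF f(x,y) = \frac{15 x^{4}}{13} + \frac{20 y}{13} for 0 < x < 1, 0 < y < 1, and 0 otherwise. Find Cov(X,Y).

E[XY] = ∫∫ xy × f(x,y) dx dy = \frac{55}{156}
E[X] = \frac{15}{26}
E[Y] = \frac{49}{78}
Cov(X,Y) = E[XY] - E[X]E[Y] = - \frac{5}{507}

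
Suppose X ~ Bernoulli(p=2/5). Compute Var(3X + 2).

For X ~ Bernoulli(p=2/5):
Var(X) = \frac{6}{25}
Var(3X + 2) = (3)² × Var(X) = 9 × \frac{6}{25} = \frac{54}{25}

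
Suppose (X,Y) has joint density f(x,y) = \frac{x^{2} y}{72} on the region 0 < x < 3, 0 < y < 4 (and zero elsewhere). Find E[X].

f_X(x) = ∫_0^4 \frac{x^{2} y}{72} dy = \frac{x^{2}}{9}
E[X] = ∫_0^3 x × (\frac{x^{2}}{9}) dx = \frac{9}{4}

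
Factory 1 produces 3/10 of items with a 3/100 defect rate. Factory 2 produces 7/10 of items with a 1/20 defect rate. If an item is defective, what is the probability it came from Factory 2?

Using Bayes' theorem:
P(F1) = 3/10, P(D|F1) = 3/100
P(F2) = 7/10, P(D|F2) = 1/20
P(D) = P(D|F1)P(F1) + P(D|F2)P(F2)
     = \frac{11}{250}
P(F2|D) = P(D|F2)P(F2) / P(D)
= \frac{35}{44}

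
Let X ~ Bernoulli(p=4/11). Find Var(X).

For X ~ Bernoulli(p=4/11):
Var(X) = \frac{28}{121}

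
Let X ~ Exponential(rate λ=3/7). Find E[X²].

Using the identity E[X²] = Var(X) + (E[X])²:
E[X] = \frac{7}{3}
Var(X) = \frac{49}{9}
E[X²] = \frac{49}{9} + (\frac{7}{3})²
= \frac{98}{9}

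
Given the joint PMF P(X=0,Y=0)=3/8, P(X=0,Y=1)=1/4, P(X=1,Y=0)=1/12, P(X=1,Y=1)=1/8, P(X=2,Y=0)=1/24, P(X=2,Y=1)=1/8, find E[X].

First find marginal of X:
P(X=0) = 5/8
P(X=1) = 5/24
P(X=2) = 1/6
E[X] = 0 × 5/8 + 1 × 5/24 + 2 × 1/6 = 13/24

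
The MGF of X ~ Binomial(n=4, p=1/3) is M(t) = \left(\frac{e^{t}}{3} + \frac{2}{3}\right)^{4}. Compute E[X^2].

To find E[X^2], compute M^(2)(0):
M^(1)(t) = \frac{4 \left(\frac{e^{t}}{3} + \frac{2}{3}\right)^{3} e^{t}}{3}
M^(2)(t) = \frac{4 \left(\frac{e^{t}}{3} + \frac{2}{3}\right)^{3} e^{t}}{3} + \frac{4 \left(\frac{e^{t}}{3} + \frac{2}{3}\right)^{2} e^{2 t}}{3}
M^(2)(0) = \frac{8}{3}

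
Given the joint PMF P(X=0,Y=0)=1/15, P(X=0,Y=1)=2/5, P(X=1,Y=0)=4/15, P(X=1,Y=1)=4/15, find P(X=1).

P(X=1) = P(X=1,Y=0) + P(X=1,Y=1)
= 4/15 + 4/15
= 8/15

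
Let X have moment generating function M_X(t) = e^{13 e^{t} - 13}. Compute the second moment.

To find E[X^2], compute M^(2)(0):
M^(1)(t) = 13 e^{t} e^{13 e^{t} - 13}
M^(2)(t) = 169 e^{2 t} e^{13 e^{t} - 13} + 13 e^{t} e^{13 e^{t} - 13}
M^(2)(0) = 182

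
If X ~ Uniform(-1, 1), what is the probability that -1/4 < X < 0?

P(-1/4 < X < 0) = ∫_{-1/4}^{0} f(x) dx
where f(x) = \frac{1}{2}
= \frac{1}{8}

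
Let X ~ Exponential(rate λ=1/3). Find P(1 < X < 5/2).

P(1 < X < 5/2) = ∫_{1}^{5/2} f(x) dx
where f(x) = \frac{e^{- \frac{x}{3}}}{3}
= - \frac{1}{e^{\frac{5}{6}}} + e^{- \frac{1}{3}}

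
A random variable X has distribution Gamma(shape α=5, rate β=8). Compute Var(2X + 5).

For X ~ Gamma(shape α=5, rate β=8):
Var(X) = \frac{5}{64}
Var(2X + 5) = (2)² × Var(X) = 4 × \frac{5}{64} = \frac{5}{16}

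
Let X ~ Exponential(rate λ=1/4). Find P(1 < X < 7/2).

P(1 < X < 7/2) = ∫_{1}^{7/2} f(x) dx
where f(x) = \frac{e^{- \frac{x}{4}}}{4}
= - \frac{1}{e^{\frac{7}{8}}} + e^{- \frac{1}{4}}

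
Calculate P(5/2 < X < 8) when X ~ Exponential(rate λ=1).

P(5/2 < X < 8) = ∫_{5/2}^{8} f(x) dx
where f(x) = e^{- x}
= - \frac{1}{e^{8}} + e^{- \frac{5}{2}}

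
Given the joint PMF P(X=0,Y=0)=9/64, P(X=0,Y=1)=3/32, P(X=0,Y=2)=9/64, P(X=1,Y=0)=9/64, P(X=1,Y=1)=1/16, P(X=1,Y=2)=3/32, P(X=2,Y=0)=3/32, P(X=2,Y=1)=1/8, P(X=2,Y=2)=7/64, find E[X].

First find marginal of X:
P(X=0) = 3/8
P(X=1) = 19/64
P(X=2) = 21/64
E[X] = 0 × 3/8 + 1 × 19/64 + 2 × 21/64 = 61/64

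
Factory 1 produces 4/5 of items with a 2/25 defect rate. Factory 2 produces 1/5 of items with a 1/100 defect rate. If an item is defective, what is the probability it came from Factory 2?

Using Bayes' theorem:
P(F1) = 4/5, P(D|F1) = 2/25
P(F2) = 1/5, P(D|F2) = 1/100
P(D) = P(D|F1)P(F1) + P(D|F2)P(F2)
     = \frac{33}{500}
P(F2|D) = P(D|F2)P(F2) / P(D)
= \frac{1}{33}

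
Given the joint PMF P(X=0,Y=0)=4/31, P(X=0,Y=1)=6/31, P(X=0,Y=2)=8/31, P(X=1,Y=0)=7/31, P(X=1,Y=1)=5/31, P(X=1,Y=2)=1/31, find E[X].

First find marginal of X:
P(X=0) = 18/31
P(X=1) = 13/31
E[X] = 0 × 18/31 + 1 × 13/31 = 13/31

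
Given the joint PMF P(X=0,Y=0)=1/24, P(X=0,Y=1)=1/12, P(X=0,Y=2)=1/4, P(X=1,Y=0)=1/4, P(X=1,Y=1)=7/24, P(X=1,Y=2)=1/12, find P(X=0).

P(X=0) = P(X=0,Y=0) + P(X=0,Y=1) + P(X=0,Y=2)
= 1/24 + 1/12 + 1/4
= 3/8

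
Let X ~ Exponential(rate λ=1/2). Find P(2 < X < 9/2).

P(2 < X < 9/2) = ∫_{2}^{9/2} f(x) dx
where f(x) = \frac{e^{- \frac{x}{2}}}{2}
= - \frac{1}{e^{\frac{9}{4}}} + e^{-1}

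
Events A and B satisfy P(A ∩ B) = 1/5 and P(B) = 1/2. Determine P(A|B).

P(A|B) = P(A ∩ B) / P(B)
= (1/5) / (1/2)
= 2/5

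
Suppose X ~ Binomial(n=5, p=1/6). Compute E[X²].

Using the identity E[X²] = Var(X) + (E[X])²:
E[X] = \frac{5}{6}
Var(X) = \frac{25}{36}
E[X²] = \frac{25}{36} + (\frac{5}{6})²
= \frac{25}{18}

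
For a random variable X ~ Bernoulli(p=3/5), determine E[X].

For X ~ Bernoulli(p=3/5), the expected value is:
E[X] = \frac{3}{5}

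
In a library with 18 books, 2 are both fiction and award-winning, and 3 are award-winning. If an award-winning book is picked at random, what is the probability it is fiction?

P(A ∩ B) = 2/18 = 1/9
P(B) = 3/18 = 1/6
P(A|B) = P(A ∩ B) / P(B) = (1/9) / (1/6) = 2/3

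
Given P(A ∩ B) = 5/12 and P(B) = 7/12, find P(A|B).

P(A|B) = P(A ∩ B) / P(B)
= (5/12) / (7/12)
= 5/7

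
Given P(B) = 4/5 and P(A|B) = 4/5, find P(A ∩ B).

By definition, P(A|B) = P(A ∩ B) / P(B)
So P(A ∩ B) = P(A|B) × P(B)
= 4/5 × 4/5
= 16/25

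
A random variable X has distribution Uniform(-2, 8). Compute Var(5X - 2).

For X ~ Uniform(-2, 8):
Var(X) = \frac{25}{3}
Var(5X - 2) = (5)² × Var(X) = 25 × \frac{25}{3} = \frac{625}{3}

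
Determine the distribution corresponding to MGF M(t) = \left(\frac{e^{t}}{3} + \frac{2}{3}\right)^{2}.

The MGF M(t) = \left(\frac{e^{t}}{3} + \frac{2}{3}\right)^{2} is the standard form for the Binomial distribution.
Comparing with the known MGF formula identifies: Binomial(n=2, p=1/3)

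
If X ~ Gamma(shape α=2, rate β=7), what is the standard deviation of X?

For X ~ Gamma(shape α=2, rate β=7):
Var(X) = \frac{2}{49}
SD(X) = √(Var(X)) = √(\frac{2}{49}) = \frac{\sqrt{2}}{7}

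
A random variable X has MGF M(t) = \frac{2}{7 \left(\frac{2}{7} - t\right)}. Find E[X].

To find E[X], compute M^(1)(0):
M^(1)(t) = \frac{2}{7 \left(\frac{2}{7} - t\right)^{2}}
M^(1)(0) = \frac{7}{2}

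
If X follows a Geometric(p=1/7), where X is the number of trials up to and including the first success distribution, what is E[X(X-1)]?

E[X(X-1)] = E[X² - X] = E[X²] - E[X]
E[X] = 7
E[X²] = Var(X) + (E[X])² = 42 + (7)² = 91
E[X(X-1)] = 91 - 7 = 84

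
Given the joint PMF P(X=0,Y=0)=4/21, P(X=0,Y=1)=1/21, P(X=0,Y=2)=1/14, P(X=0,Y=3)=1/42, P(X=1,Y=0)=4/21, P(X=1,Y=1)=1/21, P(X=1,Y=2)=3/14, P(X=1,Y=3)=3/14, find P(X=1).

P(X=1) = P(X=1,Y=0) + P(X=1,Y=1) + P(X=1,Y=2) + P(X=1,Y=3)
= 4/21 + 1/21 + 3/14 + 3/14
= 2/3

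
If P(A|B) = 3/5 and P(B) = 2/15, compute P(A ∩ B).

By definition, P(A|B) = P(A ∩ B) / P(B)
So P(A ∩ B) = P(A|B) × P(B)
= 3/5 × 2/15
= 2/25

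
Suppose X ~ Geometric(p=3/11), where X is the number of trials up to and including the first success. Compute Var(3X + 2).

For X ~ Geometric(p=3/11), where X is the number of trials up to and including the first success:
Var(X) = \frac{88}{9}
Var(3X + 2) = (3)² × Var(X) = 9 × \frac{88}{9} = 88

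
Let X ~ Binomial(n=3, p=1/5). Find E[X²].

Using the identity E[X²] = Var(X) + (E[X])²:
E[X] = \frac{3}{5}
Var(X) = \frac{12}{25}
E[X²] = \frac{12}{25} + (\frac{3}{5})²
= \frac{21}{25}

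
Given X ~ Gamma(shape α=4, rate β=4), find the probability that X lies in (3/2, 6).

P(3/2 < X < 6) = ∫_{3/2}^{6} f(x) dx
where f(x) = \frac{128 x^{3} e^{- 4 x}}{3}
= \frac{-2617 + 61 e^{18}}{e^{24}}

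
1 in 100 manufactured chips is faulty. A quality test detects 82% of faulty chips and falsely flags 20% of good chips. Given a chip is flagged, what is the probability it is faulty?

Let D = the rare event, + = positive/flagged.
P(D) = 1/100
P(+|D) = 82/100 = 41/50
P(+|D') = 20/100 = 1/5
P(+) = P(+|D)P(D) + P(+|D')P(D')
     = \frac{41}{50} × \frac{1}{100} + \frac{1}{5} × \frac{99}{100}
     = \frac{1031}{5000}
P(D|+) = P(+|D)P(D)/P(+) = \frac{41}{1031}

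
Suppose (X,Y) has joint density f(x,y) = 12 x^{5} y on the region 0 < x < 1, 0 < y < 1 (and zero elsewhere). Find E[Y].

E[Y] = ∫_0^1 ∫_0^1 y × f(x,y) dx dy
= \frac{2}{3}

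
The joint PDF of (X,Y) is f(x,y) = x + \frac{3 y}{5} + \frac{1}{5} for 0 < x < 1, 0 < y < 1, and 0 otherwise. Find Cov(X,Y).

E[XY] = ∫∫ xy × f(x,y) dx dy = \frac{19}{60}
E[X] = \frac{7}{12}
E[Y] = \frac{11}{20}
Cov(X,Y) = E[XY] - E[X]E[Y] = - \frac{1}{240}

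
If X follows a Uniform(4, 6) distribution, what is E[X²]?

Using the identity E[X²] = Var(X) + (E[X])²:
E[X] = 5
Var(X) = \frac{1}{3}
E[X²] = \frac{1}{3} + (5)²
= \frac{76}{3}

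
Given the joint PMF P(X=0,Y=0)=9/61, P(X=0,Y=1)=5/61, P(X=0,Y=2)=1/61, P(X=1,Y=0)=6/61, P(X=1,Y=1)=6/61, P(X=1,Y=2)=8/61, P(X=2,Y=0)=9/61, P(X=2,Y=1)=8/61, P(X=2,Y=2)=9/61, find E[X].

First find marginal of X:
P(X=0) = 15/61
P(X=1) = 20/61
P(X=2) = 26/61
E[X] = 0 × 15/61 + 1 × 20/61 + 2 × 26/61 = 72/61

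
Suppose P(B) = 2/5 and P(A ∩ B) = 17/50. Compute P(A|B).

P(A|B) = P(A ∩ B) / P(B)
= (17/50) / (2/5)
= 17/20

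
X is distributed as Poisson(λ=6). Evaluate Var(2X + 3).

For X ~ Poisson(λ=6):
Var(X) = 6
Var(2X + 3) = (2)² × Var(X) = 4 × 6 = 24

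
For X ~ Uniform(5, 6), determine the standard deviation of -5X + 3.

For X ~ Uniform(5, 6):
Var(X) = \frac{1}{12}
SD(X) = √(Var(X)) = √(\frac{1}{12}) = \frac{\sqrt{3}}{6}
SD(-5X + 3) = |-5| × SD(X) = 5 × \frac{\sqrt{3}}{6} = \frac{5 \sqrt{3}}{6}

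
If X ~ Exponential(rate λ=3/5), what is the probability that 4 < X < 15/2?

P(4 < X < 15/2) = ∫_{4}^{15/2} f(x) dx
where f(x) = \frac{3 e^{- \frac{3 x}{5}}}{5}
= - \frac{1}{e^{\frac{9}{2}}} + e^{- \frac{12}{5}}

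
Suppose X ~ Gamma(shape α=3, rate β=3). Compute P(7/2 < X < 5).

P(7/2 < X < 5) = ∫_{7/2}^{5} f(x) dx
where f(x) = \frac{27 x^{2} e^{- 3 x}}{2}
= - \frac{257}{2 e^{15}} + \frac{533}{8 e^{\frac{21}{2}}}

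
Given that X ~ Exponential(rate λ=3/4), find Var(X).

For X ~ Exponential(rate λ=3/4):
Var(X) = \frac{16}{9}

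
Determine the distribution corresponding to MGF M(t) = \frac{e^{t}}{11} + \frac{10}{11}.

The MGF M(t) = \frac{e^{t}}{11} + \frac{10}{11} is the standard form for the Bernoulli distribution.
Comparing with the known MGF formula identifies: Bernoulli(p=1/11)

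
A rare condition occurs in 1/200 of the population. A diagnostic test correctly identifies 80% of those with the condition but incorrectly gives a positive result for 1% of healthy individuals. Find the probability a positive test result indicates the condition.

Let D = the rare event, + = positive/flagged.
P(D) = 1/200
P(+|D) = 80/100 = 4/5
P(+|D') = 1/100
P(+) = P(+|D)P(D) + P(+|D')P(D')
     = \frac{4}{5} × \frac{1}{200} + \frac{1}{100} × \frac{199}{200}
     = \frac{279}{20000}
P(D|+) = P(+|D)P(D)/P(+) = \frac{80}{279}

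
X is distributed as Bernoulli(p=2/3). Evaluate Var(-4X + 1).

For X ~ Bernoulli(p=2/3):
Var(X) = \frac{2}{9}
Var(-4X + 1) = (-4)² × Var(X) = 16 × \frac{2}{9} = \frac{32}{9}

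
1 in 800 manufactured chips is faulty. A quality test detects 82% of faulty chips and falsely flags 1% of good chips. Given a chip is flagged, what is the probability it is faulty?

Let D = the rare event, + = positive/flagged.
P(D) = 1/800
P(+|D) = 82/100 = 41/50
P(+|D') = 1/100
P(+) = P(+|D)P(D) + P(+|D')P(D')
     = \frac{41}{50} × \frac{1}{800} + \frac{1}{100} × \frac{799}{800}
     = \frac{881}{80000}
P(D|+) = P(+|D)P(D)/P(+) = \frac{82}{881}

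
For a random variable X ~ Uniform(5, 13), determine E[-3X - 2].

For X ~ Uniform(5, 13):
E[X] = 9
E[-3X - 2] = -3 × E[X] - 2 = -29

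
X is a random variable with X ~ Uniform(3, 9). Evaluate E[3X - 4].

For X ~ Uniform(3, 9):
E[X] = 6
E[3X - 4] = 3 × E[X] - 4 = 14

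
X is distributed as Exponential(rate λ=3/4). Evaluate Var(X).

For X ~ Exponential(rate λ=3/4):
Var(X) = \frac{16}{9}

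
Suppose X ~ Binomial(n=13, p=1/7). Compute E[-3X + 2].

For X ~ Binomial(n=13, p=1/7):
E[X] = \frac{13}{7}
E[-3X + 2] = -3 × E[X] + 2 = - \frac{25}{7}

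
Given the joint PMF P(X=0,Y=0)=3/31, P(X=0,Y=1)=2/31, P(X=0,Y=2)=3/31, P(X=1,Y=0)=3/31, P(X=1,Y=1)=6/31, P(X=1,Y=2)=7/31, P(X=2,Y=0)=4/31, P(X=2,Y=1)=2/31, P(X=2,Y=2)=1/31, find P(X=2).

P(X=2) = P(X=2,Y=0) + P(X=2,Y=1) + P(X=2,Y=2)
= 4/31 + 2/31 + 1/31
= 7/31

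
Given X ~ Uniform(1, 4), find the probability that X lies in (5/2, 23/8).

P(5/2 < X < 23/8) = ∫_{5/2}^{23/8} f(x) dx
where f(x) = \frac{1}{3}
= \frac{1}{8}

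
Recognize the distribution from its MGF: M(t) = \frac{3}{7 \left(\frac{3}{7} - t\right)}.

The MGF M(t) = \frac{3}{7 \left(\frac{3}{7} - t\right)} is the standard form for the Exponential distribution.
Comparing with the known MGF formula identifies: Exponential(rate λ=3/7)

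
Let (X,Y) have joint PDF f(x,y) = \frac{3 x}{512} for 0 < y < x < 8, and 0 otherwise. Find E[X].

f_X(x) = ∫_0^x \frac{3 x}{512} dy = \frac{3 x^{2}}{512}
E[X] = ∫_0^8 x × (\frac{3 x^{2}}{512}) dx = 6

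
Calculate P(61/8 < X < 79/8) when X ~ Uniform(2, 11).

P(61/8 < X < 79/8) = ∫_{61/8}^{79/8} f(x) dx
where f(x) = \frac{1}{9}
= \frac{1}{4}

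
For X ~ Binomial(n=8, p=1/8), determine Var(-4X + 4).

For X ~ Binomial(n=8, p=1/8):
Var(X) = \frac{7}{8}
Var(-4X + 4) = (-4)² × Var(X) = 16 × \frac{7}{8} = 14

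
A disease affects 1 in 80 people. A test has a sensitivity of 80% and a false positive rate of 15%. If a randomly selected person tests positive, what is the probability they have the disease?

Let D = the rare event, + = positive/flagged.
P(D) = 1/80
P(+|D) = 80/100 = 4/5
P(+|D') = 15/100 = 3/20
P(+) = P(+|D)P(D) + P(+|D')P(D')
     = \frac{4}{5} × \frac{1}{80} + \frac{3}{20} × \frac{79}{80}
     = \frac{253}{1600}
P(D|+) = P(+|D)P(D)/P(+) = \frac{16}{253}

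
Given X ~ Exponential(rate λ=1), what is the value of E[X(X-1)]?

E[X(X-1)] = E[X² - X] = E[X²] - E[X]
E[X] = 1
E[X²] = Var(X) + (E[X])² = 1 + (1)² = 2
E[X(X-1)] = 2 - 1 = 1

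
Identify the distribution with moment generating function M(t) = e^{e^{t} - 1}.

The MGF M(t) = e^{e^{t} - 1} is the standard form for the Poisson distribution.
Comparing with the known MGF formula identifies: Poisson(λ=1)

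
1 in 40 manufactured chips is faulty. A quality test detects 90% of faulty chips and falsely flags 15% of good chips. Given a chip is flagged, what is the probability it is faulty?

Let D = the rare event, + = positive/flagged.
P(D) = 1/40
P(+|D) = 90/100 = 9/10
P(+|D') = 15/100 = 3/20
P(+) = P(+|D)P(D) + P(+|D')P(D')
     = \frac{9}{10} × \frac{1}{40} + \frac{3}{20} × \frac{39}{40}
     = \frac{27}{160}
P(D|+) = P(+|D)P(D)/P(+) = \frac{2}{15}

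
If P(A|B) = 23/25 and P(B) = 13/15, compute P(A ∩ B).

By definition, P(A|B) = P(A ∩ B) / P(B)
So P(A ∩ B) = P(A|B) × P(B)
= 23/25 × 13/15
= 299/375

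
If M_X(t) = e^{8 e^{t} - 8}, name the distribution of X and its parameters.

The MGF M(t) = e^{8 e^{t} - 8} is the standard form for the Poisson distribution.
Comparing with the known MGF formula identifies: Poisson(λ=8)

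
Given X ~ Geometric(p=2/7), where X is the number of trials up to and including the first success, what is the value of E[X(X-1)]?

E[X(X-1)] = E[X² - X] = E[X²] - E[X]
E[X] = \frac{7}{2}
E[X²] = Var(X) + (E[X])² = \frac{35}{4} + (\frac{7}{2})² = 21
E[X(X-1)] = 21 - \frac{7}{2} = \frac{35}{2}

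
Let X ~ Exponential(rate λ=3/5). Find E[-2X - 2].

For X ~ Exponential(rate λ=3/5):
E[X] = \frac{5}{3}
E[-2X - 2] = -2 × E[X] - 2 = - \frac{16}{3}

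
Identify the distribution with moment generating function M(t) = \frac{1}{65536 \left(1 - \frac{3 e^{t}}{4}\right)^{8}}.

The MGF M(t) = \frac{1}{65536 \left(1 - \frac{3 e^{t}}{4}\right)^{8}} is the standard form for the NegativeBinomial distribution.
Comparing with the known MGF formula identifies: NegBin(r=8, p=1/4), X = failures before r-th success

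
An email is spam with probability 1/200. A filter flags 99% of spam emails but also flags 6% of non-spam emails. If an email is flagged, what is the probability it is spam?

Let D = the rare event, + = positive/flagged.
P(D) = 1/200
P(+|D) = 99/100
P(+|D') = 6/100 = 3/50
P(+) = P(+|D)P(D) + P(+|D')P(D')
     = \frac{99}{100} × \frac{1}{200} + \frac{3}{50} × \frac{199}{200}
     = \frac{1293}{20000}
P(D|+) = P(+|D)P(D)/P(+) = \frac{33}{431}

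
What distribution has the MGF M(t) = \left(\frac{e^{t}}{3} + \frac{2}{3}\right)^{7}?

The MGF M(t) = \left(\frac{e^{t}}{3} + \frac{2}{3}\right)^{7} is the standard form for the Binomial distribution.
Comparing with the known MGF formula identifies: Binomial(n=7, p=1/3)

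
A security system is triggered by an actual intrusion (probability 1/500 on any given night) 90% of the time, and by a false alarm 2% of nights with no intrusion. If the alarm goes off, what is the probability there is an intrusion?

Let D = the rare event, + = positive/flagged.
P(D) = 1/500
P(+|D) = 90/100 = 9/10
P(+|D') = 2/100 = 1/50
P(+) = P(+|D)P(D) + P(+|D')P(D')
     = \frac{9}{10} × \frac{1}{500} + \frac{1}{50} × \frac{499}{500}
     = \frac{68}{3125}
P(D|+) = P(+|D)P(D)/P(+) = \frac{45}{544}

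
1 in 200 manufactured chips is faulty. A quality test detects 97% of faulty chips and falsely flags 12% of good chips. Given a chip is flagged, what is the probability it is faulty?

Let D = the rare event, + = positive/flagged.
P(D) = 1/200
P(+|D) = 97/100
P(+|D') = 12/100 = 3/25
P(+) = P(+|D)P(D) + P(+|D')P(D')
     = \frac{97}{100} × \frac{1}{200} + \frac{3}{25} × \frac{199}{200}
     = \frac{497}{4000}
P(D|+) = P(+|D)P(D)/P(+) = \frac{97}{2485}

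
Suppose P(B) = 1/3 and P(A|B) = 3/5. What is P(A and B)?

By definition, P(A|B) = P(A ∩ B) / P(B)
So P(A ∩ B) = P(A|B) × P(B)
= 3/5 × 1/3
= 1/5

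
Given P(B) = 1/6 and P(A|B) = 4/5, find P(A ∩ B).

By definition, P(A|B) = P(A ∩ B) / P(B)
So P(A ∩ B) = P(A|B) × P(B)
= 4/5 × 1/6
= 2/15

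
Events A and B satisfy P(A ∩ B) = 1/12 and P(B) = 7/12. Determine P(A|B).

P(A|B) = P(A ∩ B) / P(B)
= (1/12) / (7/12)
= 1/7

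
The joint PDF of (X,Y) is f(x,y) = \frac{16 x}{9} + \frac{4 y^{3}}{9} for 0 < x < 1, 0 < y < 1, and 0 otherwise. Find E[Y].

E[Y] = ∫_0^1 ∫_0^1 y × f(x,y) dx dy
= \frac{8}{15}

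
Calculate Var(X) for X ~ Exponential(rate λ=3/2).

For X ~ Exponential(rate λ=3/2):
Var(X) = \frac{4}{9}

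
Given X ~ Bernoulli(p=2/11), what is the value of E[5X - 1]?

For X ~ Bernoulli(p=2/11):
E[X] = \frac{2}{11}
E[5X - 1] = 5 × E[X] - 1 = - \frac{1}{11}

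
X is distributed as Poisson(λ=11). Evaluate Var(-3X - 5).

For X ~ Poisson(λ=11):
Var(X) = 11
Var(-3X - 5) = (-3)² × Var(X) = 9 × 11 = 99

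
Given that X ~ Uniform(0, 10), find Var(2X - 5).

For X ~ Uniform(0, 10):
Var(X) = \frac{25}{3}
Var(2X - 5) = (2)² × Var(X) = 4 × \frac{25}{3} = \frac{100}{3}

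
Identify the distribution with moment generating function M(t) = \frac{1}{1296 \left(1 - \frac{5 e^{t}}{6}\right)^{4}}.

The MGF M(t) = \frac{1}{1296 \left(1 - \frac{5 e^{t}}{6}\right)^{4}} is the standard form for the NegativeBinomial distribution.
Comparing with the known MGF formula identifies: NegBin(r=4, p=1/6), X = failures before r-th success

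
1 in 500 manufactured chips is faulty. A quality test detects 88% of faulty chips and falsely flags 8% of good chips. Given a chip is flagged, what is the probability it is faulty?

Let D = the rare event, + = positive/flagged.
P(D) = 1/500
P(+|D) = 88/100 = 22/25
P(+|D') = 8/100 = 2/25
P(+) = P(+|D)P(D) + P(+|D')P(D')
     = \frac{22}{25} × \frac{1}{500} + \frac{2}{25} × \frac{499}{500}
     = \frac{51}{625}
P(D|+) = P(+|D)P(D)/P(+) = \frac{11}{510}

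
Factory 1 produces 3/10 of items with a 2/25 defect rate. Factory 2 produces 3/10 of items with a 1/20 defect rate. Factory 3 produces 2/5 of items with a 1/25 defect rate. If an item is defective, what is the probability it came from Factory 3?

Using Bayes' theorem:
P(F1) = 3/10, P(D|F1) = 2/25
P(F2) = 3/10, P(D|F2) = 1/20
P(F3) = 2/5, P(D|F3) = 1/25
P(D) = P(D|F1)P(F1) + P(D|F2)P(F2) + P(D|F3)P(F3)
     = \frac{11}{200}
P(F3|D) = P(D|F3)P(F3) / P(D)
= \frac{16}{55}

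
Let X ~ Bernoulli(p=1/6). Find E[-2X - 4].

For X ~ Bernoulli(p=1/6):
E[X] = \frac{1}{6}
E[-2X - 4] = -2 × E[X] - 4 = - \frac{13}{3}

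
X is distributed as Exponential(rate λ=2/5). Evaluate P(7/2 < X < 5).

P(7/2 < X < 5) = ∫_{7/2}^{5} f(x) dx
where f(x) = \frac{2 e^{- \frac{2 x}{5}}}{5}
= - \frac{1}{e^{2}} + e^{- \frac{7}{5}}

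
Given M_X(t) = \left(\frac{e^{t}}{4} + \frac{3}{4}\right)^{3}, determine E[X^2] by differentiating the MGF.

To find E[X^2], compute M^(2)(0):
M^(1)(t) = \frac{3 \left(\frac{e^{t}}{4} + \frac{3}{4}\right)^{2} e^{t}}{4}
M^(2)(t) = \frac{3 \left(\frac{e^{t}}{4} + \frac{3}{4}\right)^{2} e^{t}}{4} + \frac{3 \left(\frac{e^{t}}{4} + \frac{3}{4}\right) e^{2 t}}{8}
M^(2)(0) = \frac{9}{8}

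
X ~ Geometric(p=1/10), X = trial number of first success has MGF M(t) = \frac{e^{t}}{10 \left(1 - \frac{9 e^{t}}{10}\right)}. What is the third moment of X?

To find E[X^3], compute M^(3)(0):
M^(1)(t) = \frac{e^{t}}{10 \left(1 - \frac{9 e^{t}}{10}\right)} + \frac{9 e^{2 t}}{100 \left(1 - \frac{9 e^{t}}{10}\right)^{2}}
M^(2)(t) = \frac{e^{t}}{10 \left(1 - \frac{9 e^{t}}{10}\right)} + \frac{27 e^{2 t}}{100 \left(1 - \frac{9 e^{t}}{10}\right)^{2}} + \frac{81 e^{3 t}}{500 \left(1 - \frac{9 e^{t}}{10}\right)^{3}}
M^(3)(t) = \frac{e^{t}}{10 \left(1 - \frac{9 e^{t}}{10}\right)} + \frac{63 e^{2 t}}{100 \left(1 - \frac{9 e^{t}}{10}\right)^{2}} + \frac{243 e^{3 t}}{250 \left(1 - \frac{9 e^{t}}{10}\right)^{3}} + \frac{2187 e^{4 t}}{5000 \left(1 - \frac{9 e^{t}}{10}\right)^{4}}
M^(3)(0) = 5410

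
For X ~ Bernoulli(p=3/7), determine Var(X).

For X ~ Bernoulli(p=3/7):
Var(X) = \frac{12}{49}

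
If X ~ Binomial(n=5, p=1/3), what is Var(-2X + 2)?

For X ~ Binomial(n=5, p=1/3):
Var(X) = \frac{10}{9}
Var(-2X + 2) = (-2)² × Var(X) = 4 × \frac{10}{9} = \frac{40}{9}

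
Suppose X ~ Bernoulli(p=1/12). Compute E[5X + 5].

For X ~ Bernoulli(p=1/12):
E[X] = \frac{1}{12}
E[5X + 5] = 5 × E[X] + 5 = \frac{65}{12}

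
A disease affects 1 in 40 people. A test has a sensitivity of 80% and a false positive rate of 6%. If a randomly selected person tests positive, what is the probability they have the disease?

Let D = the rare event, + = positive/flagged.
P(D) = 1/40
P(+|D) = 80/100 = 4/5
P(+|D') = 6/100 = 3/50
P(+) = P(+|D)P(D) + P(+|D')P(D')
     = \frac{4}{5} × \frac{1}{40} + \frac{3}{50} × \frac{39}{40}
     = \frac{157}{2000}
P(D|+) = P(+|D)P(D)/P(+) = \frac{40}{157}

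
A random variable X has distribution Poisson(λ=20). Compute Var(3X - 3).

For X ~ Poisson(λ=20):
Var(X) = 20
Var(3X - 3) = (3)² × Var(X) = 9 × 20 = 180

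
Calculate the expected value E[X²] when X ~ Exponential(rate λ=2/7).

Using the identity E[X²] = Var(X) + (E[X])²:
E[X] = \frac{7}{2}
Var(X) = \frac{49}{4}
E[X²] = \frac{49}{4} + (\frac{7}{2})²
= \frac{49}{2}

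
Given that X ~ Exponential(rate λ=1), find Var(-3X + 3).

For X ~ Exponential(rate λ=1):
Var(X) = 1
Var(-3X + 3) = (-3)² × Var(X) = 9 × 1 = 9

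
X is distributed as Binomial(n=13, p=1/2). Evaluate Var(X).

For X ~ Binomial(n=13, p=1/2):
Var(X) = \frac{13}{4}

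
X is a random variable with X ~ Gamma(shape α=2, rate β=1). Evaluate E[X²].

Using the identity E[X²] = Var(X) + (E[X])²:
E[X] = 2
Var(X) = 2
E[X²] = 2 + (2)²
= 6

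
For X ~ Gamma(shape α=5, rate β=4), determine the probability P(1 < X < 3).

P(1 < X < 3) = ∫_{1}^{3} f(x) dx
where f(x) = \frac{128 x^{4} e^{- 4 x}}{3}
= \frac{-3711 + 103 e^{8}}{3 e^{12}}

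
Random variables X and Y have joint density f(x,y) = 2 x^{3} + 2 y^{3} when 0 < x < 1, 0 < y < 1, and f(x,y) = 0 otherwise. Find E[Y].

E[Y] = ∫_0^1 ∫_0^1 y × f(x,y) dx dy
= \frac{13}{20}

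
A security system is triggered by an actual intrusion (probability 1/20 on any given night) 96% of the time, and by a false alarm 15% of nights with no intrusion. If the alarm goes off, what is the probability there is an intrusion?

Let D = the rare event, + = positive/flagged.
P(D) = 1/20
P(+|D) = 96/100 = 24/25
P(+|D') = 15/100 = 3/20
P(+) = P(+|D)P(D) + P(+|D')P(D')
     = \frac{24}{25} × \frac{1}{20} + \frac{3}{20} × \frac{19}{20}
     = \frac{381}{2000}
P(D|+) = P(+|D)P(D)/P(+) = \frac{32}{127}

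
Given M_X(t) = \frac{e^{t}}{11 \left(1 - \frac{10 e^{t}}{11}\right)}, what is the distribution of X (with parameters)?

The MGF M(t) = \frac{e^{t}}{11 \left(1 - \frac{10 e^{t}}{11}\right)} is the standard form for the Geometric distribution.
Comparing with the known MGF formula identifies: Geometric(p=1/11), X = trial number of first success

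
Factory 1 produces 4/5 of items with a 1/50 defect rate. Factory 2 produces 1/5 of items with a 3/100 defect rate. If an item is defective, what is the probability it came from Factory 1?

Using Bayes' theorem:
P(F1) = 4/5, P(D|F1) = 1/50
P(F2) = 1/5, P(D|F2) = 3/100
P(D) = P(D|F1)P(F1) + P(D|F2)P(F2)
     = \frac{11}{500}
P(F1|D) = P(D|F1)P(F1) / P(D)
= \frac{8}{11}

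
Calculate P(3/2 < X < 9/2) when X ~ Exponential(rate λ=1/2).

P(3/2 < X < 9/2) = ∫_{3/2}^{9/2} f(x) dx
where f(x) = \frac{e^{- \frac{x}{2}}}{2}
= - \frac{1 - e^{\frac{3}{2}}}{e^{\frac{9}{4}}}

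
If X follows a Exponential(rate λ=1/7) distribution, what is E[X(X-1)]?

E[X(X-1)] = E[X² - X] = E[X²] - E[X]
E[X] = 7
E[X²] = Var(X) + (E[X])² = 49 + (7)² = 98
E[X(X-1)] = 98 - 7 = 91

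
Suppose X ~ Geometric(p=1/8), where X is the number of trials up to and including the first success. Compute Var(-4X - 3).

For X ~ Geometric(p=1/8), where X is the number of trials up to and including the first success:
Var(X) = 56
Var(-4X - 3) = (-4)² × Var(X) = 16 × 56 = 896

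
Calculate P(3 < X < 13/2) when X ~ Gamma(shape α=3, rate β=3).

P(3 < X < 13/2) = ∫_{3}^{13/2} f(x) dx
where f(x) = \frac{27 x^{2} e^{- 3 x}}{2}
= - \frac{1685}{8 e^{\frac{39}{2}}} + \frac{101}{2 e^{9}}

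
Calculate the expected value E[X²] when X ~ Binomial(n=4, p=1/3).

Using the identity E[X²] = Var(X) + (E[X])²:
E[X] = \frac{4}{3}
Var(X) = \frac{8}{9}
E[X²] = \frac{8}{9} + (\frac{4}{3})²
= \frac{8}{3}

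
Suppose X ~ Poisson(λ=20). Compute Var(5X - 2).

For X ~ Poisson(λ=20):
Var(X) = 20
Var(5X - 2) = (5)² × Var(X) = 25 × 20 = 500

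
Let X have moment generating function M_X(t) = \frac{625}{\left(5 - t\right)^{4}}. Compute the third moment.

To find E[X^3], compute M^(3)(0):
M^(1)(t) = \frac{2500}{\left(5 - t\right)^{5}}
M^(2)(t) = \frac{12500}{\left(5 - t\right)^{6}}
M^(3)(t) = \frac{75000}{\left(5 - t\right)^{7}}
M^(3)(0) = \frac{24}{25}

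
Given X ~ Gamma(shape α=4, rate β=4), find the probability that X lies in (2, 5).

P(2 < X < 5) = ∫_{2}^{5} f(x) dx
where f(x) = \frac{128 x^{3} e^{- 4 x}}{3}
= \frac{-4663 + 379 e^{12}}{3 e^{20}}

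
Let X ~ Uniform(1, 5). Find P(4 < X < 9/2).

P(4 < X < 9/2) = ∫_{4}^{9/2} f(x) dx
where f(x) = \frac{1}{4}
= \frac{1}{8}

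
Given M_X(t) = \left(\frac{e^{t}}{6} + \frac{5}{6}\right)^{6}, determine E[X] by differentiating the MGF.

To find E[X], compute M^(1)(0):
M^(1)(t) = \left(\frac{e^{t}}{6} + \frac{5}{6}\right)^{5} e^{t}
M^(1)(0) = 1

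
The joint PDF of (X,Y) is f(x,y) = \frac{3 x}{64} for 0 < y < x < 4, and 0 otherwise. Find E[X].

f_X(x) = ∫_0^x \frac{3 x}{64} dy = \frac{3 x^{2}}{64}
E[X] = ∫_0^4 x × (\frac{3 x^{2}}{64}) dx = 3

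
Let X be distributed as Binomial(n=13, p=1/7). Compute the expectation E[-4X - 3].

For X ~ Binomial(n=13, p=1/7):
E[X] = \frac{13}{7}
E[-4X - 3] = -4 × E[X] - 3 = - \frac{73}{7}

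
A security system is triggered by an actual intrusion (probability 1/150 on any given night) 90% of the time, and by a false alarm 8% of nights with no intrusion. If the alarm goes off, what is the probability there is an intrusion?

Let D = the rare event, + = positive/flagged.
P(D) = 1/150
P(+|D) = 90/100 = 9/10
P(+|D') = 8/100 = 2/25
P(+) = P(+|D)P(D) + P(+|D')P(D')
     = \frac{9}{10} × \frac{1}{150} + \frac{2}{25} × \frac{149}{150}
     = \frac{641}{7500}
P(D|+) = P(+|D)P(D)/P(+) = \frac{45}{641}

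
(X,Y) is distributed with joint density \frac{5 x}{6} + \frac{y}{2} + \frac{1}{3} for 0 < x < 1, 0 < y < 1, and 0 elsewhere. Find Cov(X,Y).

E[XY] = ∫∫ xy × f(x,y) dx dy = \frac{11}{36}
E[X] = \frac{41}{72}
E[Y] = \frac{13}{24}
Cov(X,Y) = E[XY] - E[X]E[Y] = - \frac{5}{1728}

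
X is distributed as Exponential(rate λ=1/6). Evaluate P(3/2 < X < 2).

P(3/2 < X < 2) = ∫_{3/2}^{2} f(x) dx
where f(x) = \frac{e^{- \frac{x}{6}}}{6}
= - \frac{1}{e^{\frac{1}{3}}} + e^{- \frac{1}{4}}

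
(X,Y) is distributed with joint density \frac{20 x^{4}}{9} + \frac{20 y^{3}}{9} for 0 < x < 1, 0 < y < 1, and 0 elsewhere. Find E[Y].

E[Y] = ∫_0^1 ∫_0^1 y × f(x,y) dx dy
= \frac{2}{3}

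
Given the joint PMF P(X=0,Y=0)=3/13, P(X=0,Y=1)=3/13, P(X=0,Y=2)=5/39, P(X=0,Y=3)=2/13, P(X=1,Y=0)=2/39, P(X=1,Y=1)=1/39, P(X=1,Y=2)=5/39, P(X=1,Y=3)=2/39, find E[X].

First find marginal of X:
P(X=0) = 29/39
P(X=1) = 10/39
E[X] = 0 × 29/39 + 1 × 10/39 = 10/39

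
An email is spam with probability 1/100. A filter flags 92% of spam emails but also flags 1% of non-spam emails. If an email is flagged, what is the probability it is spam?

Let D = the rare event, + = positive/flagged.
P(D) = 1/100
P(+|D) = 92/100 = 23/25
P(+|D') = 1/100
P(+) = P(+|D)P(D) + P(+|D')P(D')
     = \frac{23}{25} × \frac{1}{100} + \frac{1}{100} × \frac{99}{100}
     = \frac{191}{10000}
P(D|+) = P(+|D)P(D)/P(+) = \frac{92}{191}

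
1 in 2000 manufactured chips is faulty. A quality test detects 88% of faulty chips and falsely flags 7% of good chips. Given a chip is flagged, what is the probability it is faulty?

Let D = the rare event, + = positive/flagged.
P(D) = 1/2000
P(+|D) = 88/100 = 22/25
P(+|D') = 7/100
P(+) = P(+|D)P(D) + P(+|D')P(D')
     = \frac{22}{25} × \frac{1}{2000} + \frac{7}{100} × \frac{1999}{2000}
     = \frac{14081}{200000}
P(D|+) = P(+|D)P(D)/P(+) = \frac{88}{14081}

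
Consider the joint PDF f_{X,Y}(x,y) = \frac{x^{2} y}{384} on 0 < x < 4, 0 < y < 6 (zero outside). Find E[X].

f_X(x) = ∫_0^6 \frac{x^{2} y}{384} dy = \frac{3 x^{2}}{64}
E[X] = ∫_0^4 x × (\frac{3 x^{2}}{64}) dx = 3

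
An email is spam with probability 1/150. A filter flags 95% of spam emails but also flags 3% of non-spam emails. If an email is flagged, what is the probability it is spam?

Let D = the rare event, + = positive/flagged.
P(D) = 1/150
P(+|D) = 95/100 = 19/20
P(+|D') = 3/100
P(+) = P(+|D)P(D) + P(+|D')P(D')
     = \frac{19}{20} × \frac{1}{150} + \frac{3}{100} × \frac{149}{150}
     = \frac{271}{7500}
P(D|+) = P(+|D)P(D)/P(+) = \frac{95}{542}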